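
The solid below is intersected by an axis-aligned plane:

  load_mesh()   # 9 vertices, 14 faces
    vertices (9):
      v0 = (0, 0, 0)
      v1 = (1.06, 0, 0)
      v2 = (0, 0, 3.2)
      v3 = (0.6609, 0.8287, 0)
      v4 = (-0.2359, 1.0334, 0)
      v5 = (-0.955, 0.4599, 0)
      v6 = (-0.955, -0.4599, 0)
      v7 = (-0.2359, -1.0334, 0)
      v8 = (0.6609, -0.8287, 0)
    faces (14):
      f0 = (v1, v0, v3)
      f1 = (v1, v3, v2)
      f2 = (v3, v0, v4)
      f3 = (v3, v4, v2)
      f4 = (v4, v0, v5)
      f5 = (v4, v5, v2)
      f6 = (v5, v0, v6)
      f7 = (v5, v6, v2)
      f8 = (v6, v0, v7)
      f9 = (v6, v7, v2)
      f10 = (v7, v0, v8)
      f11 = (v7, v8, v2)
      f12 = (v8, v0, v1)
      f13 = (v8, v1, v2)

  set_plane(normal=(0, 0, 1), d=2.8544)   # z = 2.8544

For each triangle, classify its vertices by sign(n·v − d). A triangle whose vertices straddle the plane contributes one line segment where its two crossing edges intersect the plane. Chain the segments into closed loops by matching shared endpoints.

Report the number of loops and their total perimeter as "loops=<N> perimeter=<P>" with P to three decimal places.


loops=1 perimeter=0.695

Straddling triangles (7 of 14):
  (v1,v3,v2) [--+] → (0.0713772, 0.0894996, 2.8544)–(0.11448, 0, 2.8544)  len=0.0993
  (v3,v4,v2) [--+] → (-0.0254772, 0.111607, 2.8544)–(0.0713772, 0.0894996, 2.8544)  len=0.0993
  (v4,v5,v2) [--+] → (-0.10314, 0.0496692, 2.8544)–(-0.0254772, 0.111607, 2.8544)  len=0.0993
  (v5,v6,v2) [--+] → (-0.10314, -0.0496692, 2.8544)–(-0.10314, 0.0496692, 2.8544)  len=0.0993
  (v6,v7,v2) [--+] → (-0.0254772, -0.111607, 2.8544)–(-0.10314, -0.0496692, 2.8544)  len=0.0993
  (v7,v8,v2) [--+] → (0.0713772, -0.0894996, 2.8544)–(-0.0254772, -0.111607, 2.8544)  len=0.0993
  (v8,v1,v2) [--+] → (0.11448, 0, 2.8544)–(0.0713772, -0.0894996, 2.8544)  len=0.0993

Chained into 1 loop(s):
  loop 1: 7 segments, perimeter = 0.6954
Total perimeter = 0.695


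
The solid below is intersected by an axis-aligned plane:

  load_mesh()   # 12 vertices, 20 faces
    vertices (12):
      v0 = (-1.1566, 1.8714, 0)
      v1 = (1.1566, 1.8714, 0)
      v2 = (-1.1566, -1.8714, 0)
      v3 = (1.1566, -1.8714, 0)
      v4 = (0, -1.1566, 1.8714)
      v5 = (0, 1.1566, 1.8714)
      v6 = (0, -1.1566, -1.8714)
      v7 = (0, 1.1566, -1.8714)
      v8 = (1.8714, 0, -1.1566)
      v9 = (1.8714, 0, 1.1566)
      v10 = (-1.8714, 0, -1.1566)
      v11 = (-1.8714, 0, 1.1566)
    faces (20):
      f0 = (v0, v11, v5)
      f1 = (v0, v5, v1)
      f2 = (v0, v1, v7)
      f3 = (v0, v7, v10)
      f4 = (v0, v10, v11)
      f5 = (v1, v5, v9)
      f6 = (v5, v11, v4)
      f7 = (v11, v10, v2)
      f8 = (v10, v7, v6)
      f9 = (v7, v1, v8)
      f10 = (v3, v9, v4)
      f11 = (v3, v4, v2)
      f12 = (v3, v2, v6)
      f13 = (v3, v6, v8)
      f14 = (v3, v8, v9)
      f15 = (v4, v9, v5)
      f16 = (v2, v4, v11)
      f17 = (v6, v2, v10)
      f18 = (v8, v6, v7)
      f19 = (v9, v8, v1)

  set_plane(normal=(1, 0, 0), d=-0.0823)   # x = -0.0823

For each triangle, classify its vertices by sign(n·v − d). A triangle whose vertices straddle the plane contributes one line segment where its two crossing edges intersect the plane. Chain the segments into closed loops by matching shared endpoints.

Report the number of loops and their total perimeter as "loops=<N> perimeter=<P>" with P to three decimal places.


Straddling triangles (10 of 20):
  (v0,v11,v5) [--+] → (-0.0823, 1.10574, 1.83996)–(-0.0823, 1.20746, 1.73824)  len=0.1439
  (v0,v5,v1) [-++] → (-0.0823, 1.20746, 1.73824)–(-0.0823, 1.8714, 0)  len=1.8607
  (v0,v1,v7) [-++] → (-0.0823, 1.8714, 0)–(-0.0823, 1.20746, -1.73824)  len=1.8607
  (v0,v7,v10) [-+-] → (-0.0823, 1.20746, -1.73824)–(-0.0823, 1.10574, -1.83996)  len=0.1439
  (v5,v11,v4) [+-+] → (-0.0823, 1.10574, 1.83996)–(-0.0823, -1.10574, 1.83996)  len=2.2115
  (v10,v7,v6) [-++] → (-0.0823, 1.10574, -1.83996)–(-0.0823, -1.10574, -1.83996)  len=2.2115
  (v3,v4,v2) [++-] → (-0.0823, -1.20746, 1.73824)–(-0.0823, -1.8714, 0)  len=1.8607
  (v3,v2,v6) [+-+] → (-0.0823, -1.8714, 0)–(-0.0823, -1.20746, -1.73824)  len=1.8607
  (v2,v4,v11) [-+-] → (-0.0823, -1.20746, 1.73824)–(-0.0823, -1.10574, 1.83996)  len=0.1439
  (v6,v2,v10) [+--] → (-0.0823, -1.20746, -1.73824)–(-0.0823, -1.10574, -1.83996)  len=0.1439

Chained into 1 loop(s):
  loop 1: 10 segments, perimeter = 12.4413
Total perimeter = 12.441

loops=1 perimeter=12.441


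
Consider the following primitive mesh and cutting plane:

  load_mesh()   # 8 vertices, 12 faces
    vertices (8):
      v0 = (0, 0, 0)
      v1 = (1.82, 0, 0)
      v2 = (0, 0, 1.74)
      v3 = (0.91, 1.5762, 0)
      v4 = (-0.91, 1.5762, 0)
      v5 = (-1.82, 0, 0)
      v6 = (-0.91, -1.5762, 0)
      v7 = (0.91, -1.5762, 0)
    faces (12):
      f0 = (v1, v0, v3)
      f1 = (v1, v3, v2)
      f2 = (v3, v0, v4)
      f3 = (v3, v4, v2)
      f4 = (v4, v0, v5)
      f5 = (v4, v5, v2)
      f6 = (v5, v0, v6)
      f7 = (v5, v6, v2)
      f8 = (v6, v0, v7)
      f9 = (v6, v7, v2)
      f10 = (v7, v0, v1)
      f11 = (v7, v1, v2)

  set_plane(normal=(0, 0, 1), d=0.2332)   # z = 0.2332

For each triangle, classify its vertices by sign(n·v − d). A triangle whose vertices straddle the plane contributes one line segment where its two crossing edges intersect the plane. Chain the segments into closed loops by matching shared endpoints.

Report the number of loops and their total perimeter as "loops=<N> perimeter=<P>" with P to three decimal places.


Straddling triangles (6 of 12):
  (v1,v3,v2) [--+] → (0.788039, 1.36495, 0.2332)–(1.57608, 0, 0.2332)  len=1.5761
  (v3,v4,v2) [--+] → (-0.788039, 1.36495, 0.2332)–(0.788039, 1.36495, 0.2332)  len=1.5761
  (v4,v5,v2) [--+] → (-1.57608, 0, 0.2332)–(-0.788039, 1.36495, 0.2332)  len=1.5761
  (v5,v6,v2) [--+] → (-0.788039, -1.36495, 0.2332)–(-1.57608, 0, 0.2332)  len=1.5761
  (v6,v7,v2) [--+] → (0.788039, -1.36495, 0.2332)–(-0.788039, -1.36495, 0.2332)  len=1.5761
  (v7,v1,v2) [--+] → (1.57608, 0, 0.2332)–(0.788039, -1.36495, 0.2332)  len=1.5761

Chained into 1 loop(s):
  loop 1: 6 segments, perimeter = 9.4566
Total perimeter = 9.457

loops=1 perimeter=9.457


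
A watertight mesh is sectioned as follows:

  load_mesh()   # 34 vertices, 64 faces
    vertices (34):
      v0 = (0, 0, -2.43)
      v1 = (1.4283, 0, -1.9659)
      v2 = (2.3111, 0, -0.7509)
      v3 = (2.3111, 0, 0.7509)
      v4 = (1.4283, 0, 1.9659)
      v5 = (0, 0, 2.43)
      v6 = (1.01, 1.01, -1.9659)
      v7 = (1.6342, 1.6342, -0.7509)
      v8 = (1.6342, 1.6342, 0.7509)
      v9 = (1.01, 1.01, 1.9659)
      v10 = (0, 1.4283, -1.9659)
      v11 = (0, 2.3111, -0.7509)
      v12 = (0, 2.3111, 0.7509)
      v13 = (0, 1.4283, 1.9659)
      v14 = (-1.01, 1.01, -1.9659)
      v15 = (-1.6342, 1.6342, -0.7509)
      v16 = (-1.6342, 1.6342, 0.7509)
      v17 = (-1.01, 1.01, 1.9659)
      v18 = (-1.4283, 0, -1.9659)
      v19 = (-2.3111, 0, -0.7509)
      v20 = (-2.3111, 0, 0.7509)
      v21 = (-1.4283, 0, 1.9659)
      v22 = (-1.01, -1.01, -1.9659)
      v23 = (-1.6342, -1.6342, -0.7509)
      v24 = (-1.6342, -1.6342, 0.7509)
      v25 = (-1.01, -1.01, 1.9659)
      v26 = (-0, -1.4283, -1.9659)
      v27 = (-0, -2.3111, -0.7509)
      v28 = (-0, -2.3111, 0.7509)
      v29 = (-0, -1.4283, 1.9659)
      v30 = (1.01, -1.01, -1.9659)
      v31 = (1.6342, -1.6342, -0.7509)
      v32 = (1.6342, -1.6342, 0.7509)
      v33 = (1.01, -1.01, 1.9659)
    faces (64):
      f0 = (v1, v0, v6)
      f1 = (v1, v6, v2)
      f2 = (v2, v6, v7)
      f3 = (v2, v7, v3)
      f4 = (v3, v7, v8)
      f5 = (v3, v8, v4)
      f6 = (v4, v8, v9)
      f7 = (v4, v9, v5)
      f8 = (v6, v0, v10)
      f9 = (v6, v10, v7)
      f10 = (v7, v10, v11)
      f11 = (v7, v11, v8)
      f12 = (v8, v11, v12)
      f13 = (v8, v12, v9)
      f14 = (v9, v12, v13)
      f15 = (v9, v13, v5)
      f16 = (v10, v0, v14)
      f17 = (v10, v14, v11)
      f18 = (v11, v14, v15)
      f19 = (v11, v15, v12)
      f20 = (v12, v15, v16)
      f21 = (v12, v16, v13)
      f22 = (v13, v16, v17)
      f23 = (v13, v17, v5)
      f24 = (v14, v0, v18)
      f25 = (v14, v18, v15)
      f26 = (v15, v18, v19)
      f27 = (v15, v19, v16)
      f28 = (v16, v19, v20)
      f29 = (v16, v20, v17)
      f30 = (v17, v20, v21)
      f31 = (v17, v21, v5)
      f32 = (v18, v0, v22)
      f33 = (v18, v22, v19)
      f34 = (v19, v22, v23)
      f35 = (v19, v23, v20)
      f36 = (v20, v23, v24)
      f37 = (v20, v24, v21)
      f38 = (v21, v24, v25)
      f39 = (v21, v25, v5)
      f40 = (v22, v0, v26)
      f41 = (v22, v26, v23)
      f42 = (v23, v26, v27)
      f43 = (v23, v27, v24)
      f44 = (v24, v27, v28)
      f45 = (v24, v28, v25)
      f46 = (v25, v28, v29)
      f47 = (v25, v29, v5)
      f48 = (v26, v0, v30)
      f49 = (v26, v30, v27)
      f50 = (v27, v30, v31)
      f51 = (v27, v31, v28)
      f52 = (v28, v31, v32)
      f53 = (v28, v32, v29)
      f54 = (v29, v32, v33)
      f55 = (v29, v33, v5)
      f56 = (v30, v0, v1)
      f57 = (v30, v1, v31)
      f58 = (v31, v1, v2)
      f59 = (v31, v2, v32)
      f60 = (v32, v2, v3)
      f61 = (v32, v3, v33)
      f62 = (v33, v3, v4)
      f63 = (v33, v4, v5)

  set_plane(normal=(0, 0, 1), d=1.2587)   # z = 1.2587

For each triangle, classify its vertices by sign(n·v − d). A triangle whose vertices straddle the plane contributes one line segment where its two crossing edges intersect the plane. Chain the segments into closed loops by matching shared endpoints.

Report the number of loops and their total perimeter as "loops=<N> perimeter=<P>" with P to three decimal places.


Straddling triangles (16 of 64):
  (v3,v8,v4) [--+] → (1.54815, 0.951199, 1.2587)–(1.94214, 0, 1.2587)  len=1.0296
  (v4,v8,v9) [+-+] → (1.54815, 0.951199, 1.2587)–(1.37332, 1.37332, 1.2587)  len=0.4569
  (v8,v12,v9) [--+] → (0.422122, 1.76732, 1.2587)–(1.37332, 1.37332, 1.2587)  len=1.0296
  (v9,v12,v13) [+-+] → (0.422122, 1.76732, 1.2587)–(0, 1.94214, 1.2587)  len=0.4569
  (v12,v16,v13) [--+] → (-0.951199, 1.54815, 1.2587)–(0, 1.94214, 1.2587)  len=1.0296
  (v13,v16,v17) [+-+] → (-0.951199, 1.54815, 1.2587)–(-1.37332, 1.37332, 1.2587)  len=0.4569
  (v16,v20,v17) [--+] → (-1.76732, 0.422122, 1.2587)–(-1.37332, 1.37332, 1.2587)  len=1.0296
  (v17,v20,v21) [+-+] → (-1.76732, 0.422122, 1.2587)–(-1.94214, 0, 1.2587)  len=0.4569
  (v20,v24,v21) [--+] → (-1.54815, -0.951199, 1.2587)–(-1.94214, 0, 1.2587)  len=1.0296
  (v21,v24,v25) [+-+] → (-1.54815, -0.951199, 1.2587)–(-1.37332, -1.37332, 1.2587)  len=0.4569
  (v24,v28,v25) [--+] → (-0.422122, -1.76732, 1.2587)–(-1.37332, -1.37332, 1.2587)  len=1.0296
  (v25,v28,v29) [+-+] → (-0.422122, -1.76732, 1.2587)–(0, -1.94214, 1.2587)  len=0.4569
  (v28,v32,v29) [--+] → (0.951199, -1.54815, 1.2587)–(0, -1.94214, 1.2587)  len=1.0296
  (v29,v32,v33) [+-+] → (0.951199, -1.54815, 1.2587)–(1.37332, -1.37332, 1.2587)  len=0.4569
  (v32,v3,v33) [--+] → (1.76732, -0.422122, 1.2587)–(1.37332, -1.37332, 1.2587)  len=1.0296
  (v33,v3,v4) [+-+] → (1.76732, -0.422122, 1.2587)–(1.94214, 0, 1.2587)  len=0.4569

Chained into 1 loop(s):
  loop 1: 16 segments, perimeter = 11.8917
Total perimeter = 11.892

loops=1 perimeter=11.892


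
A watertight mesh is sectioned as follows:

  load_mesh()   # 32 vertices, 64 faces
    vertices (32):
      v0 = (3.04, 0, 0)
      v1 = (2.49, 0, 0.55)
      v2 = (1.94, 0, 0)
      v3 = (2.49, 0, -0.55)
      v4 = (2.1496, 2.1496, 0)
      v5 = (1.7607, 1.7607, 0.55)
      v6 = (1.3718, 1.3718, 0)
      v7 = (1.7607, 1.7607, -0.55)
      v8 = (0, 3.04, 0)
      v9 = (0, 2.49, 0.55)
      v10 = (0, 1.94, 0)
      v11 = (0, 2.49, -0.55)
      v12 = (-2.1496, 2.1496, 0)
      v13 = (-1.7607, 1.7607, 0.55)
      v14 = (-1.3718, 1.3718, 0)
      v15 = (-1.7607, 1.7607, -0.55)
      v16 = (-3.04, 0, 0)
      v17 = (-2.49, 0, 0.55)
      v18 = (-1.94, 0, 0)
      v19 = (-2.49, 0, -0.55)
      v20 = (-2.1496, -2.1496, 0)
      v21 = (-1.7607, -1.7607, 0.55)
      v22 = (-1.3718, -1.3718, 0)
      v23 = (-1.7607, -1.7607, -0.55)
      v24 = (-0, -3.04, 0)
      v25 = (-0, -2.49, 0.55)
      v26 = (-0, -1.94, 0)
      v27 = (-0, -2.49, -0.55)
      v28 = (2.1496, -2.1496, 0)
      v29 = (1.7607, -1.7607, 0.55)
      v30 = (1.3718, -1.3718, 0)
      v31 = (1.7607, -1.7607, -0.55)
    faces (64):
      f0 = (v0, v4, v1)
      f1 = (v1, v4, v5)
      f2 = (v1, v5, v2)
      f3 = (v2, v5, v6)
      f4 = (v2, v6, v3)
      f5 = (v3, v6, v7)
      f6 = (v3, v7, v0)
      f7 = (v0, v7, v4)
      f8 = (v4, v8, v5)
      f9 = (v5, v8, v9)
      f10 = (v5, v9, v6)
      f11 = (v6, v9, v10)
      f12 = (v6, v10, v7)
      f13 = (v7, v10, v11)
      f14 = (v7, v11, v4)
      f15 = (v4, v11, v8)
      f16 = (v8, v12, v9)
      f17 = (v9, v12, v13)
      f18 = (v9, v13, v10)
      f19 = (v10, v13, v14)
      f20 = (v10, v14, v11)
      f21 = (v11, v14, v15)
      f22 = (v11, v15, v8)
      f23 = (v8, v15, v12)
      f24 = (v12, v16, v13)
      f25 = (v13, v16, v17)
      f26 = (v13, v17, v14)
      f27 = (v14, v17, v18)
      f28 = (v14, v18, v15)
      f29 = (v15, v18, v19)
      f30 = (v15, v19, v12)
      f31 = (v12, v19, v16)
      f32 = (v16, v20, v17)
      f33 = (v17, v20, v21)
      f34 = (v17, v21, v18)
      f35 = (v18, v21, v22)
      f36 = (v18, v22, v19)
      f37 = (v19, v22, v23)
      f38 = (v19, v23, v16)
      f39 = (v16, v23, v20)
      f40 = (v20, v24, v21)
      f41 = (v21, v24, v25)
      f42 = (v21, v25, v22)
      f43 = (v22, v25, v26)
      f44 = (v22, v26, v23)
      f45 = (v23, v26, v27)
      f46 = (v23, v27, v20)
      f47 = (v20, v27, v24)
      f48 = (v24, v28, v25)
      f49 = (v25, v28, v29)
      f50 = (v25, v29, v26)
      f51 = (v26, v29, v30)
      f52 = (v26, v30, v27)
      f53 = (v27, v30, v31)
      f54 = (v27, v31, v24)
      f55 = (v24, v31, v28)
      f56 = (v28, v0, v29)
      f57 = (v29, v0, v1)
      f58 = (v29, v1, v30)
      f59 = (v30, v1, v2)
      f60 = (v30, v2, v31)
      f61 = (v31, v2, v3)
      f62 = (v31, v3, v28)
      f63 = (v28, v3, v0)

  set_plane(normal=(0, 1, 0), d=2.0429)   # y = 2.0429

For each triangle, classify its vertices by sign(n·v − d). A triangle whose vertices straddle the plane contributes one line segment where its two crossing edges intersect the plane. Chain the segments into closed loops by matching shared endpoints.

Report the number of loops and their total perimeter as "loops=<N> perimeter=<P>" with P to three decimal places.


Straddling triangles (18 of 64):
  (v0,v4,v1) [-+-] → (2.1938, 2.0429, 0)–(2.1665, 2.0429, 0.0273004)  len=0.0386
  (v1,v4,v5) [-+-] → (2.1665, 2.0429, 0.0273004)–(2.0429, 2.0429, 0.1509)  len=0.1748
  (v0,v7,v4) [--+] → (2.0429, 2.0429, -0.1509)–(2.1938, 2.0429, 0)  len=0.2134
  (v4,v8,v5) [++-] → (1.37231, 2.0429, 0.428676)–(2.0429, 2.0429, 0.1509)  len=0.7258
  (v5,v8,v9) [-++] → (1.37231, 2.0429, 0.428676)–(1.0794, 2.0429, 0.55)  len=0.3170
  (v5,v9,v6) [-+-] → (1.0794, 2.0429, 0.55)–(0.548499, 2.0429, 0.330089)  len=0.5746
  (v6,v9,v10) [-+-] → (0.548499, 2.0429, 0.330089)–(0, 2.0429, 0.1029)  len=0.5937
  (v7,v10,v11) [--+] → (0, 2.0429, -0.1029)–(1.0794, 2.0429, -0.55)  len=1.1683
  (v7,v11,v4) [-++] → (1.0794, 2.0429, -0.55)–(2.0429, 2.0429, -0.1509)  len=1.0429
  (v9,v12,v13) [++-] → (-2.0429, 2.0429, 0.1509)–(-1.0794, 2.0429, 0.55)  len=1.0429
  (v9,v13,v10) [+--] → (-1.0794, 2.0429, 0.55)–(0, 2.0429, 0.1029)  len=1.1683
  (v10,v14,v11) [--+] → (-0.548499, 2.0429, -0.330089)–(0, 2.0429, -0.1029)  len=0.5937
  (v11,v14,v15) [+--] → (-0.548499, 2.0429, -0.330089)–(-1.0794, 2.0429, -0.55)  len=0.5746
  (v11,v15,v8) [+-+] → (-1.0794, 2.0429, -0.55)–(-1.37231, 2.0429, -0.428676)  len=0.3170
  (v8,v15,v12) [+-+] → (-1.37231, 2.0429, -0.428676)–(-2.0429, 2.0429, -0.1509)  len=0.7258
  (v12,v16,v13) [+--] → (-2.1938, 2.0429, 0)–(-2.0429, 2.0429, 0.1509)  len=0.2134
  (v15,v19,v12) [--+] → (-2.1665, 2.0429, -0.0273004)–(-2.0429, 2.0429, -0.1509)  len=0.1748
  (v12,v19,v16) [+--] → (-2.1665, 2.0429, -0.0273004)–(-2.1938, 2.0429, 0)  len=0.0386

Chained into 1 loop(s):
  loop 1: 18 segments, perimeter = 9.6985
Total perimeter = 9.698

loops=1 perimeter=9.698


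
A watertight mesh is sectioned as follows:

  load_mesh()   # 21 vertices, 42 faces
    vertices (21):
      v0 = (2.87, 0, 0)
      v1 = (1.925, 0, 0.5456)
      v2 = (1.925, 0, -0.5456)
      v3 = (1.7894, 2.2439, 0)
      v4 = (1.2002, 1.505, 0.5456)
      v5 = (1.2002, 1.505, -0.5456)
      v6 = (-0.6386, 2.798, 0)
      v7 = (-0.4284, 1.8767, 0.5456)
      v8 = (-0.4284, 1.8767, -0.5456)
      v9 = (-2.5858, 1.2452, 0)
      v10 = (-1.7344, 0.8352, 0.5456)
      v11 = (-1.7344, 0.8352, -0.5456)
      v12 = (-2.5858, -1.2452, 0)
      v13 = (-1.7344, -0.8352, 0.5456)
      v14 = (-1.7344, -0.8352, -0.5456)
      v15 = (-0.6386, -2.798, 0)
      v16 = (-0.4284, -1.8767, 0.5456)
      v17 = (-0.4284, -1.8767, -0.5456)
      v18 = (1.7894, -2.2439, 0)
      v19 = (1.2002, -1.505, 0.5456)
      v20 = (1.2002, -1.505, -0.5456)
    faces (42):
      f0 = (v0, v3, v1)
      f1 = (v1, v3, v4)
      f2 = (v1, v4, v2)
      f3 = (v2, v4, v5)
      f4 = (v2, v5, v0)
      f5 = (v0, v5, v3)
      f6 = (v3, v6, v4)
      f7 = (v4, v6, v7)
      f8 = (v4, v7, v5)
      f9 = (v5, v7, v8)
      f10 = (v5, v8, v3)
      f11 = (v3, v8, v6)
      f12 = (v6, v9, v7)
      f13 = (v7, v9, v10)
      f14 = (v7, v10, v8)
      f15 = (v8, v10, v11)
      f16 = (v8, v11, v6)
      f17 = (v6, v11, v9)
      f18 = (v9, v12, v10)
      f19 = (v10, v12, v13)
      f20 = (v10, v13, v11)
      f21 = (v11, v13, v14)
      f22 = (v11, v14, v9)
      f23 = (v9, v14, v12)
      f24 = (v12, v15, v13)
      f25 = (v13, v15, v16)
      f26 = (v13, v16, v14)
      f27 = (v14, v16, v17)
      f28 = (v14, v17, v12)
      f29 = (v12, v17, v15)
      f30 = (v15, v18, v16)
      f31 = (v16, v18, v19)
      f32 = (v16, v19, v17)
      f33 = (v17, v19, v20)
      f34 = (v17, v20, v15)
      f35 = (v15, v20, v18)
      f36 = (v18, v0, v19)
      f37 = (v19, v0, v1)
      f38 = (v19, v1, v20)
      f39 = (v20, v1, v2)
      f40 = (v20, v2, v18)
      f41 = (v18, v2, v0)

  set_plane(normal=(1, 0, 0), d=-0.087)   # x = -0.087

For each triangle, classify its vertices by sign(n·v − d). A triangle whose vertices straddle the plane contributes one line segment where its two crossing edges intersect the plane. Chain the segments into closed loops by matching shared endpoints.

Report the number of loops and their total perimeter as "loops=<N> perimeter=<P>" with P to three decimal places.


loops=2 perimeter=6.301

Straddling triangles (12 of 42):
  (v3,v6,v4) [+-+] → (-0.087, 2.67212, 0)–(-0.087, 2.41013, 0.163668)  len=0.3089
  (v4,v6,v7) [+--] → (-0.087, 2.41013, 0.163668)–(-0.087, 1.79878, 0.5456)  len=0.7208
  (v4,v7,v5) [+-+] → (-0.087, 1.79878, 0.5456)–(-0.087, 1.79878, 0.316854)  len=0.2287
  (v5,v7,v8) [+--] → (-0.087, 1.79878, 0.316854)–(-0.087, 1.79878, -0.5456)  len=0.8625
  (v5,v8,v3) [+-+] → (-0.087, 1.79878, -0.5456)–(-0.087, 1.93323, -0.461612)  len=0.1585
  (v3,v8,v6) [+--] → (-0.087, 1.93323, -0.461612)–(-0.087, 2.67212, 0)  len=0.8712
  (v15,v18,v16) [-+-] → (-0.087, -2.67212, 0)–(-0.087, -1.93323, 0.461612)  len=0.8712
  (v16,v18,v19) [-++] → (-0.087, -1.93323, 0.461612)–(-0.087, -1.79878, 0.5456)  len=0.1585
  (v16,v19,v17) [-+-] → (-0.087, -1.79878, 0.5456)–(-0.087, -1.79878, -0.316854)  len=0.8625
  (v17,v19,v20) [-++] → (-0.087, -1.79878, -0.316854)–(-0.087, -1.79878, -0.5456)  len=0.2287
  (v17,v20,v15) [-+-] → (-0.087, -1.79878, -0.5456)–(-0.087, -2.41013, -0.163668)  len=0.7208
  (v15,v20,v18) [-++] → (-0.087, -2.41013, -0.163668)–(-0.087, -2.67212, 0)  len=0.3089

Chained into 2 loop(s):
  loop 1: 6 segments, perimeter = 3.1507
  loop 2: 6 segments, perimeter = 3.1507
Total perimeter = 6.301


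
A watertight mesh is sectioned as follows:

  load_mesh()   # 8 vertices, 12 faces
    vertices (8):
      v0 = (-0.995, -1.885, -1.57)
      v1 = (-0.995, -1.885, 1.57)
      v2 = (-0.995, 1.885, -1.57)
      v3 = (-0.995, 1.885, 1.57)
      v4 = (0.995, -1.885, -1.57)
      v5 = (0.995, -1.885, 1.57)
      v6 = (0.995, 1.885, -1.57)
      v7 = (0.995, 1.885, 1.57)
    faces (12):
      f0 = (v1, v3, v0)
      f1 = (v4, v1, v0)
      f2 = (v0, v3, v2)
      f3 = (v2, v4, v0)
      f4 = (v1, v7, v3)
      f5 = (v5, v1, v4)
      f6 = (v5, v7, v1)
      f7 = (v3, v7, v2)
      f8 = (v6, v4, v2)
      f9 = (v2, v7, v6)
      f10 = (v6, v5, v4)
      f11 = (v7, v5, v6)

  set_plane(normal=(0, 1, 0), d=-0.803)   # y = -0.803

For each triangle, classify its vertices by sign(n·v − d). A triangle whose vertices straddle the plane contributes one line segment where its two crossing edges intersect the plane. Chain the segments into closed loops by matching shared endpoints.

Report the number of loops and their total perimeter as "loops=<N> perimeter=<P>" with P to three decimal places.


Straddling triangles (8 of 12):
  (v1,v3,v0) [-+-] → (-0.995, -0.803, 1.57)–(-0.995, -0.803, -0.668812)  len=2.2388
  (v0,v3,v2) [-++] → (-0.995, -0.803, -0.668812)–(-0.995, -0.803, -1.57)  len=0.9012
  (v2,v4,v0) [+--] → (0.423865, -0.803, -1.57)–(-0.995, -0.803, -1.57)  len=1.4189
  (v1,v7,v3) [-++] → (-0.423865, -0.803, 1.57)–(-0.995, -0.803, 1.57)  len=0.5711
  (v5,v7,v1) [-+-] → (0.995, -0.803, 1.57)–(-0.423865, -0.803, 1.57)  len=1.4189
  (v6,v4,v2) [+-+] → (0.995, -0.803, -1.57)–(0.423865, -0.803, -1.57)  len=0.5711
  (v6,v5,v4) [+--] → (0.995, -0.803, 0.668812)–(0.995, -0.803, -1.57)  len=2.2388
  (v7,v5,v6) [+-+] → (0.995, -0.803, 1.57)–(0.995, -0.803, 0.668812)  len=0.9012

Chained into 1 loop(s):
  loop 1: 8 segments, perimeter = 10.2600
Total perimeter = 10.260

loops=1 perimeter=10.260


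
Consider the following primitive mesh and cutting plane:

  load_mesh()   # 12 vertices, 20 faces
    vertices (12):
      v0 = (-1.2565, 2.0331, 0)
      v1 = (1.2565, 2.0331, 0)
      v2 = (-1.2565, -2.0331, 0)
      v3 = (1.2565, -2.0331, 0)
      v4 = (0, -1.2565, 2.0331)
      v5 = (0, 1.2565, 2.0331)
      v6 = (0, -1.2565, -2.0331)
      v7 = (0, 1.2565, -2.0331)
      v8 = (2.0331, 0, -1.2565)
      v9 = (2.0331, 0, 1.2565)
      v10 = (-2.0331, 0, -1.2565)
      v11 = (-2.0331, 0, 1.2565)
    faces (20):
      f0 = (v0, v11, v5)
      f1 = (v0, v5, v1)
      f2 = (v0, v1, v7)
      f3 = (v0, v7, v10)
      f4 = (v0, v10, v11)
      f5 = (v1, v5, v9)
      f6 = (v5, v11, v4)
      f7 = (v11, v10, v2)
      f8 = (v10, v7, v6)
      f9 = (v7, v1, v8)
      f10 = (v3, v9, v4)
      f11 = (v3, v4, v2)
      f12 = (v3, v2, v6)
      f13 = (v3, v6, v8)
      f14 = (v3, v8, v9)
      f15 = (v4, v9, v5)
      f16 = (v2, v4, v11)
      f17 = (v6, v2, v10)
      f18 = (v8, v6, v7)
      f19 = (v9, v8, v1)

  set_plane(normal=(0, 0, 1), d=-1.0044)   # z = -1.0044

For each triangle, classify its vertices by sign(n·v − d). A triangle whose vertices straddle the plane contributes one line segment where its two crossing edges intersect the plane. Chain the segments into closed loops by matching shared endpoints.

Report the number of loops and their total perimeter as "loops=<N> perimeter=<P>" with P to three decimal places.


loops=1 perimeter=11.313

Straddling triangles (10 of 20):
  (v0,v1,v7) [++-] → (0.635759, 1.64944, -1.0044)–(-0.635759, 1.64944, -1.0044)  len=1.2715
  (v0,v7,v10) [+--] → (-0.635759, 1.64944, -1.0044)–(-1.87729, 0.407914, -1.0044)  len=1.7558
  (v0,v10,v11) [+-+] → (-1.87729, 0.407914, -1.0044)–(-2.0331, 0, -1.0044)  len=0.4367
  (v11,v10,v2) [+-+] → (-2.0331, 0, -1.0044)–(-1.87729, -0.407914, -1.0044)  len=0.4367
  (v7,v1,v8) [-+-] → (0.635759, 1.64944, -1.0044)–(1.87729, 0.407914, -1.0044)  len=1.7558
  (v3,v2,v6) [++-] → (-0.635759, -1.64944, -1.0044)–(0.635759, -1.64944, -1.0044)  len=1.2715
  (v3,v6,v8) [+--] → (0.635759, -1.64944, -1.0044)–(1.87729, -0.407914, -1.0044)  len=1.7558
  (v3,v8,v9) [+-+] → (1.87729, -0.407914, -1.0044)–(2.0331, 0, -1.0044)  len=0.4367
  (v6,v2,v10) [-+-] → (-0.635759, -1.64944, -1.0044)–(-1.87729, -0.407914, -1.0044)  len=1.7558
  (v9,v8,v1) [+-+] → (2.0331, 0, -1.0044)–(1.87729, 0.407914, -1.0044)  len=0.4367

Chained into 1 loop(s):
  loop 1: 10 segments, perimeter = 11.3128
Total perimeter = 11.313


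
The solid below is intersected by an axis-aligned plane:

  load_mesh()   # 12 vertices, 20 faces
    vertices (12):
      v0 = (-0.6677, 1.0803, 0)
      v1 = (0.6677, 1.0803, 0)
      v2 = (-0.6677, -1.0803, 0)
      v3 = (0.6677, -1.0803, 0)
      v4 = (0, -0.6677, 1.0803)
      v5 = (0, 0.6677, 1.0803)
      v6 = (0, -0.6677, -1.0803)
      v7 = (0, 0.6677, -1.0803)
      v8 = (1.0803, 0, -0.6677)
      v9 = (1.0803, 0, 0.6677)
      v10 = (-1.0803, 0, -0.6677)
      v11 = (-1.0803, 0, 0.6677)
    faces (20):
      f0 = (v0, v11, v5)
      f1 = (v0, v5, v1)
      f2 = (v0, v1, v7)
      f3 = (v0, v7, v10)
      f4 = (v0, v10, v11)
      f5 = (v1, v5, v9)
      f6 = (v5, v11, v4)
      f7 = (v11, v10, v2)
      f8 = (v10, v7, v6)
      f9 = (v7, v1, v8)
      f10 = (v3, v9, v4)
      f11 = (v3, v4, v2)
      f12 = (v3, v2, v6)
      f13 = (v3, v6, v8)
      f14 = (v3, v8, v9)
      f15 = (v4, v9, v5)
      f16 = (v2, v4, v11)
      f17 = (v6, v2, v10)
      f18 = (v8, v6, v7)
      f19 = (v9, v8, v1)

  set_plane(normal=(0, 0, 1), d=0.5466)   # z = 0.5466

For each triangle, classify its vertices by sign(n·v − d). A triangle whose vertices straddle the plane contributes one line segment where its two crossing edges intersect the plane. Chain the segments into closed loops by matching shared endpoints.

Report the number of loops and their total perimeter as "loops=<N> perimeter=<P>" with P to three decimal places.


loops=1 perimeter=5.980

Straddling triangles (10 of 20):
  (v0,v11,v5) [-++] → (-1.00547, 0.195933, 0.5466)–(-0.329863, 0.871537, 0.5466)  len=0.9554
  (v0,v5,v1) [-+-] → (-0.329863, 0.871537, 0.5466)–(0.329863, 0.871537, 0.5466)  len=0.6597
  (v0,v10,v11) [--+] → (-1.0803, 0, 0.5466)–(-1.00547, 0.195933, 0.5466)  len=0.2097
  (v1,v5,v9) [-++] → (0.329863, 0.871537, 0.5466)–(1.00547, 0.195933, 0.5466)  len=0.9554
  (v11,v10,v2) [+--] → (-1.0803, 0, 0.5466)–(-1.00547, -0.195933, 0.5466)  len=0.2097
  (v3,v9,v4) [-++] → (1.00547, -0.195933, 0.5466)–(0.329863, -0.871537, 0.5466)  len=0.9554
  (v3,v4,v2) [-+-] → (0.329863, -0.871537, 0.5466)–(-0.329863, -0.871537, 0.5466)  len=0.6597
  (v3,v8,v9) [--+] → (1.0803, 0, 0.5466)–(1.00547, -0.195933, 0.5466)  len=0.2097
  (v2,v4,v11) [-++] → (-0.329863, -0.871537, 0.5466)–(-1.00547, -0.195933, 0.5466)  len=0.9554
  (v9,v8,v1) [+--] → (1.0803, 0, 0.5466)–(1.00547, 0.195933, 0.5466)  len=0.2097

Chained into 1 loop(s):
  loop 1: 10 segments, perimeter = 5.9802
Total perimeter = 5.980


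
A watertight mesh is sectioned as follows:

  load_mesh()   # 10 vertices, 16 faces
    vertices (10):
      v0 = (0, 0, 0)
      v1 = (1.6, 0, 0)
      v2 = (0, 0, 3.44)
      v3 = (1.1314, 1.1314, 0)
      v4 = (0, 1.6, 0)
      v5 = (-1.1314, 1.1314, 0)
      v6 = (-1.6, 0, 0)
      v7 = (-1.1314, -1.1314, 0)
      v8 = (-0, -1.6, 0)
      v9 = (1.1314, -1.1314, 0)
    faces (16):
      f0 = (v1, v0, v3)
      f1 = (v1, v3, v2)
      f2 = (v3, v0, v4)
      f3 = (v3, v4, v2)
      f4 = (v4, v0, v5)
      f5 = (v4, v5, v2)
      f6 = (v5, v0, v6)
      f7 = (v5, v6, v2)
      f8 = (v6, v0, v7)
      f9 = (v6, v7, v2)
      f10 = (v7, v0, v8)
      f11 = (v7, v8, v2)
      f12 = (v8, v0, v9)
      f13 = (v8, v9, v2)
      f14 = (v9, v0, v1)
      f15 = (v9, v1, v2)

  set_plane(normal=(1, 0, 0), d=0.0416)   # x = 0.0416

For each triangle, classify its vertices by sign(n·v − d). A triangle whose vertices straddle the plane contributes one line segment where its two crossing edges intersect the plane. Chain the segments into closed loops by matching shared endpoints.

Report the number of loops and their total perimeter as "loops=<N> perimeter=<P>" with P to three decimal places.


Straddling triangles (8 of 16):
  (v1,v0,v3) [+-+] → (0.0416, 0, 0)–(0.0416, 0.0416, 0)  len=0.0416
  (v1,v3,v2) [++-] → (0.0416, 0.0416, 3.31352)–(0.0416, 0, 3.35056)  len=0.0557
  (v3,v0,v4) [+--] → (0.0416, 0.0416, 0)–(0.0416, 1.58277, 0)  len=1.5412
  (v3,v4,v2) [+--] → (0.0416, 1.58277, 0)–(0.0416, 0.0416, 3.31352)  len=3.6544
  (v8,v0,v9) [--+] → (0.0416, -0.0416, 0)–(0.0416, -1.58277, 0)  len=1.5412
  (v8,v9,v2) [-+-] → (0.0416, -1.58277, 0)–(0.0416, -0.0416, 3.31352)  len=3.6544
  (v9,v0,v1) [+-+] → (0.0416, -0.0416, 0)–(0.0416, 0, 0)  len=0.0416
  (v9,v1,v2) [++-] → (0.0416, 0, 3.35056)–(0.0416, -0.0416, 3.31352)  len=0.0557

Chained into 1 loop(s):
  loop 1: 8 segments, perimeter = 10.5857
Total perimeter = 10.586

loops=1 perimeter=10.586


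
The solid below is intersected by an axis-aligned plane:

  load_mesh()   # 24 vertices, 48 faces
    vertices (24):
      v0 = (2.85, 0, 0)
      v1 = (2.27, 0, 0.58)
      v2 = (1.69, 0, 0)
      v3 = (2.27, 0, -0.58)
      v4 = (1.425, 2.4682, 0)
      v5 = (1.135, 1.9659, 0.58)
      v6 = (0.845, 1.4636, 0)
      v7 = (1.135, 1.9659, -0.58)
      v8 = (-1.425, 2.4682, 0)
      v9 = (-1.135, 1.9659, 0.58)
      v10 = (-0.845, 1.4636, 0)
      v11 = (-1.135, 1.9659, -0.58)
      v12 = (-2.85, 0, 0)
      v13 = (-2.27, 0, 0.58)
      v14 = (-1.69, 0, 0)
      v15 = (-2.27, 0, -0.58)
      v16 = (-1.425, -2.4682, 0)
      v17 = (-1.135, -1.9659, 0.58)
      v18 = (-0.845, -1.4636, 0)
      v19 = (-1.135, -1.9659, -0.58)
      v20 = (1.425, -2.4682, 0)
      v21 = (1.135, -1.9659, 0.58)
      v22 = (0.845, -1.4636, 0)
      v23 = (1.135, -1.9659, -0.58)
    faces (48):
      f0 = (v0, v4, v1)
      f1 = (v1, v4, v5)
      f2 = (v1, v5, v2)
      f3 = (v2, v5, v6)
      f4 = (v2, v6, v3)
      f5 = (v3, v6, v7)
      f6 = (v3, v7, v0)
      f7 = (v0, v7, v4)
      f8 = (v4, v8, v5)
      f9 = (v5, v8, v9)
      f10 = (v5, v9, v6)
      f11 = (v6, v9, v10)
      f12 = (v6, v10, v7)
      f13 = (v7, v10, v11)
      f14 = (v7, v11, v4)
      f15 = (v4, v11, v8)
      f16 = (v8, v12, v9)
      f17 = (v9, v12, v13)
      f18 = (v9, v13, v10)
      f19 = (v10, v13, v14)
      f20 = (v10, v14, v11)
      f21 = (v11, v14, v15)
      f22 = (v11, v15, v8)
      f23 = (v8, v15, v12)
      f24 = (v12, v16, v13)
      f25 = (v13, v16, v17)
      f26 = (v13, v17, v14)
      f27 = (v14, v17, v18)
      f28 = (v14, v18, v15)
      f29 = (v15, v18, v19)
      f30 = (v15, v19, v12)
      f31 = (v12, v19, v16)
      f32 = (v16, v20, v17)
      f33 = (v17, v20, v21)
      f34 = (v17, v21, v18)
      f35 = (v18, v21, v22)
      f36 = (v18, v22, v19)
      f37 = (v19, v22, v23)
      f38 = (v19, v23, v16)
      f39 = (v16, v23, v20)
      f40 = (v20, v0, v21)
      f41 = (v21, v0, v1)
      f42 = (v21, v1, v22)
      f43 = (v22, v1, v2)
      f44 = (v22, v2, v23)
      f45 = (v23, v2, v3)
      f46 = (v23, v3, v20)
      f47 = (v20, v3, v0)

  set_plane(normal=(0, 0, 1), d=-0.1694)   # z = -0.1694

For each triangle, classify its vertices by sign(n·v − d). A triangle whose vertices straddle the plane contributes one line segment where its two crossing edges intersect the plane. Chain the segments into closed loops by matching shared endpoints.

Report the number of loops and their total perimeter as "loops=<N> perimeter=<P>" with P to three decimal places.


Straddling triangles (24 of 48):
  (v2,v6,v3) [++-] → (1.2612, 1.03613, -0.1694)–(1.8594, 0, -0.1694)  len=1.1964
  (v3,v6,v7) [-+-] → (1.2612, 1.03613, -0.1694)–(0.9297, 1.61031, -0.1694)  len=0.6630
  (v3,v7,v0) [--+] → (2.3491, 0.574178, -0.1694)–(2.6806, 0, -0.1694)  len=0.6630
  (v0,v7,v4) [+-+] → (2.3491, 0.574178, -0.1694)–(1.3403, 2.32149, -0.1694)  len=2.0176
  (v6,v10,v7) [++-] → (-0.266703, 1.61031, -0.1694)–(0.9297, 1.61031, -0.1694)  len=1.1964
  (v7,v10,v11) [-+-] → (-0.266703, 1.61031, -0.1694)–(-0.9297, 1.61031, -0.1694)  len=0.6630
  (v7,v11,v4) [--+] → (0.677303, 2.32149, -0.1694)–(1.3403, 2.32149, -0.1694)  len=0.6630
  (v4,v11,v8) [+-+] → (0.677303, 2.32149, -0.1694)–(-1.3403, 2.32149, -0.1694)  len=2.0176
  (v10,v14,v11) [++-] → (-1.5279, 0.574178, -0.1694)–(-0.9297, 1.61031, -0.1694)  len=1.1964
  (v11,v14,v15) [-+-] → (-1.5279, 0.574178, -0.1694)–(-1.8594, 0, -0.1694)  len=0.6630
  (v11,v15,v8) [--+] → (-1.6718, 1.74732, -0.1694)–(-1.3403, 2.32149, -0.1694)  len=0.6630
  (v8,v15,v12) [+-+] → (-1.6718, 1.74732, -0.1694)–(-2.6806, 0, -0.1694)  len=2.0176
  (v14,v18,v15) [++-] → (-1.2612, -1.03613, -0.1694)–(-1.8594, 0, -0.1694)  len=1.1964
  (v15,v18,v19) [-+-] → (-1.2612, -1.03613, -0.1694)–(-0.9297, -1.61031, -0.1694)  len=0.6630
  (v15,v19,v12) [--+] → (-2.3491, -0.574178, -0.1694)–(-2.6806, 0, -0.1694)  len=0.6630
  (v12,v19,v16) [+-+] → (-2.3491, -0.574178, -0.1694)–(-1.3403, -2.32149, -0.1694)  len=2.0176
  (v18,v22,v19) [++-] → (0.266703, -1.61031, -0.1694)–(-0.9297, -1.61031, -0.1694)  len=1.1964
  (v19,v22,v23) [-+-] → (0.266703, -1.61031, -0.1694)–(0.9297, -1.61031, -0.1694)  len=0.6630
  (v19,v23,v16) [--+] → (-0.677303, -2.32149, -0.1694)–(-1.3403, -2.32149, -0.1694)  len=0.6630
  (v16,v23,v20) [+-+] → (-0.677303, -2.32149, -0.1694)–(1.3403, -2.32149, -0.1694)  len=2.0176
  (v22,v2,v23) [++-] → (1.5279, -0.574178, -0.1694)–(0.9297, -1.61031, -0.1694)  len=1.1964
  (v23,v2,v3) [-+-] → (1.5279, -0.574178, -0.1694)–(1.8594, 0, -0.1694)  len=0.6630
  (v23,v3,v20) [--+] → (1.6718, -1.74732, -0.1694)–(1.3403, -2.32149, -0.1694)  len=0.6630
  (v20,v3,v0) [+-+] → (1.6718, -1.74732, -0.1694)–(2.6806, 0, -0.1694)  len=2.0176

Chained into 2 loop(s):
  loop 1: 12 segments, perimeter = 11.1565
  loop 2: 12 segments, perimeter = 16.0837
Total perimeter = 27.240

loops=2 perimeter=27.240


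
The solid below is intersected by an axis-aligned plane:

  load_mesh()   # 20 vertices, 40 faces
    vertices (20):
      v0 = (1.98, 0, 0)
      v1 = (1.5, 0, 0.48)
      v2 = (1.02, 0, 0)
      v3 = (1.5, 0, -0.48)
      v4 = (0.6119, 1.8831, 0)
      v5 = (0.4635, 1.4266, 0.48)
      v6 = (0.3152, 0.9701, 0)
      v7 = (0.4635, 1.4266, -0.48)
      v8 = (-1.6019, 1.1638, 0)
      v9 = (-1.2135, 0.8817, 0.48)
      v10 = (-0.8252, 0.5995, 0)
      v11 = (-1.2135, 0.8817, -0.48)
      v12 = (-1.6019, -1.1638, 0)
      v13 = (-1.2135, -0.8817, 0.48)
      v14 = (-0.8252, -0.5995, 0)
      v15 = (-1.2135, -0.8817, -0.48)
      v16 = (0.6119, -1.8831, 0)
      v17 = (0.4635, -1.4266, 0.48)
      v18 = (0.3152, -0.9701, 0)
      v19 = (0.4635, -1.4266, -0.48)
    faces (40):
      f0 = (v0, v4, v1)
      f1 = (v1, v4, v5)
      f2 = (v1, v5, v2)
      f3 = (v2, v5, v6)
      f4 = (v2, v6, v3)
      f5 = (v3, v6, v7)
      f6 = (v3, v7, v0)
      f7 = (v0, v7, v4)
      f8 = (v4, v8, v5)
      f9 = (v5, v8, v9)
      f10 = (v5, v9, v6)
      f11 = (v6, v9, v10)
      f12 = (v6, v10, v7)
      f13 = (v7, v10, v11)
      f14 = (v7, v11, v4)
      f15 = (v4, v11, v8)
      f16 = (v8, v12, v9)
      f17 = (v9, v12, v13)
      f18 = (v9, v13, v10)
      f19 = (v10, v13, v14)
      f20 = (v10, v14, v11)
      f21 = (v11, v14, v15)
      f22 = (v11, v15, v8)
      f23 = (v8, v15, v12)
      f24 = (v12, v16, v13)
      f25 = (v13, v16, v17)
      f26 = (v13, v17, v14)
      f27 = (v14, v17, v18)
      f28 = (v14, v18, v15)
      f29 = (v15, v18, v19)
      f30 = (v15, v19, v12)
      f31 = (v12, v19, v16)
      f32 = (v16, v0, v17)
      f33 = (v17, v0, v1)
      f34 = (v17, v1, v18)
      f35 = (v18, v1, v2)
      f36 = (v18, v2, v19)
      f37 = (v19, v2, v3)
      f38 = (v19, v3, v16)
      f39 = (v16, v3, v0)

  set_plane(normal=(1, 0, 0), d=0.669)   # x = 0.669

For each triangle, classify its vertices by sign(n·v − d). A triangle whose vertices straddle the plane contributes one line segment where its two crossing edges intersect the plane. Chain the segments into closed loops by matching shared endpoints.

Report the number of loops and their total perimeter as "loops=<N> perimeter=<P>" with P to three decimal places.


loops=2 perimeter=6.533

Straddling triangles (16 of 40):
  (v0,v4,v1) [+-+] → (0.669, 1.80451, 0)–(0.669, 1.76203, 0.0308614)  len=0.0525
  (v1,v4,v5) [+--] → (0.669, 1.76203, 0.0308614)–(0.669, 1.14376, 0.48)  len=0.7642
  (v1,v5,v2) [+-+] → (0.669, 1.14376, 0.48)–(0.669, 0.899796, 0.302749)  len=0.3016
  (v2,v5,v6) [+--] → (0.669, 0.899796, 0.302749)–(0.669, 0.483123, 0)  len=0.5150
  (v2,v6,v3) [+-+] → (0.669, 0.483123, 0)–(0.669, 0.680413, -0.143336)  len=0.2439
  (v3,v6,v7) [+--] → (0.669, 0.680413, -0.143336)–(0.669, 1.14376, -0.48)  len=0.5727
  (v3,v7,v0) [+-+] → (0.669, 1.14376, -0.48)–(0.669, 1.23328, -0.414955)  len=0.1107
  (v0,v7,v4) [+--] → (0.669, 1.23328, -0.414955)–(0.669, 1.80451, 0)  len=0.7060
  (v16,v0,v17) [-+-] → (0.669, -1.80451, 0)–(0.669, -1.23328, 0.414955)  len=0.7060
  (v17,v0,v1) [-++] → (0.669, -1.23328, 0.414955)–(0.669, -1.14376, 0.48)  len=0.1107
  (v17,v1,v18) [-+-] → (0.669, -1.14376, 0.48)–(0.669, -0.680413, 0.143336)  len=0.5727
  (v18,v1,v2) [-++] → (0.669, -0.680413, 0.143336)–(0.669, -0.483123, 0)  len=0.2439
  (v18,v2,v19) [-+-] → (0.669, -0.483123, 0)–(0.669, -0.899796, -0.302749)  len=0.5150
  (v19,v2,v3) [-++] → (0.669, -0.899796, -0.302749)–(0.669, -1.14376, -0.48)  len=0.3016
  (v19,v3,v16) [-+-] → (0.669, -1.14376, -0.48)–(0.669, -1.76203, -0.0308614)  len=0.7642
  (v16,v3,v0) [-++] → (0.669, -1.76203, -0.0308614)–(0.669, -1.80451, 0)  len=0.0525

Chained into 2 loop(s):
  loop 1: 8 segments, perimeter = 3.2666
  loop 2: 8 segments, perimeter = 3.2666
Total perimeter = 6.533


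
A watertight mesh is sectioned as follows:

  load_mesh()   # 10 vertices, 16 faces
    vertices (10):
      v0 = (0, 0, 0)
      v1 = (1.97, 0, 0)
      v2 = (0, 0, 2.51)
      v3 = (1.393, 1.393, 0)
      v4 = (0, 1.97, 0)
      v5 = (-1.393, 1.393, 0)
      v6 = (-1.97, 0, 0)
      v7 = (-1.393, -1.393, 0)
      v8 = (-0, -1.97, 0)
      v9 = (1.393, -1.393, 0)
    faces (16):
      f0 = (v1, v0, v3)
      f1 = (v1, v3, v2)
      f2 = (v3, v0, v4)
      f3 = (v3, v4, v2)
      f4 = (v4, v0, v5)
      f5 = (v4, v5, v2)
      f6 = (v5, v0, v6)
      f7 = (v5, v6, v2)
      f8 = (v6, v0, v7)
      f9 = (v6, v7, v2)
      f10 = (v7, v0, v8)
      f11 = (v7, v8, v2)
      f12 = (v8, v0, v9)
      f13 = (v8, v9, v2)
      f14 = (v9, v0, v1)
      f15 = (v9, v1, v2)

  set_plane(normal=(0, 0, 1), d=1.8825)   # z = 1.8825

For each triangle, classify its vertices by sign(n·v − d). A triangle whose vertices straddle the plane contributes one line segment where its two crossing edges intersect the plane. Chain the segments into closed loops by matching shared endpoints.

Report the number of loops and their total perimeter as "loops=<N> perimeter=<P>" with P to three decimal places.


Straddling triangles (8 of 16):
  (v1,v3,v2) [--+] → (0.34825, 0.34825, 1.8825)–(0.4925, 0, 1.8825)  len=0.3769
  (v3,v4,v2) [--+] → (0, 0.4925, 1.8825)–(0.34825, 0.34825, 1.8825)  len=0.3769
  (v4,v5,v2) [--+] → (-0.34825, 0.34825, 1.8825)–(0, 0.4925, 1.8825)  len=0.3769
  (v5,v6,v2) [--+] → (-0.4925, 0, 1.8825)–(-0.34825, 0.34825, 1.8825)  len=0.3769
  (v6,v7,v2) [--+] → (-0.34825, -0.34825, 1.8825)–(-0.4925, 0, 1.8825)  len=0.3769
  (v7,v8,v2) [--+] → (0, -0.4925, 1.8825)–(-0.34825, -0.34825, 1.8825)  len=0.3769
  (v8,v9,v2) [--+] → (0.34825, -0.34825, 1.8825)–(0, -0.4925, 1.8825)  len=0.3769
  (v9,v1,v2) [--+] → (0.4925, 0, 1.8825)–(0.34825, -0.34825, 1.8825)  len=0.3769

Chained into 1 loop(s):
  loop 1: 8 segments, perimeter = 3.0155
Total perimeter = 3.016

loops=1 perimeter=3.016


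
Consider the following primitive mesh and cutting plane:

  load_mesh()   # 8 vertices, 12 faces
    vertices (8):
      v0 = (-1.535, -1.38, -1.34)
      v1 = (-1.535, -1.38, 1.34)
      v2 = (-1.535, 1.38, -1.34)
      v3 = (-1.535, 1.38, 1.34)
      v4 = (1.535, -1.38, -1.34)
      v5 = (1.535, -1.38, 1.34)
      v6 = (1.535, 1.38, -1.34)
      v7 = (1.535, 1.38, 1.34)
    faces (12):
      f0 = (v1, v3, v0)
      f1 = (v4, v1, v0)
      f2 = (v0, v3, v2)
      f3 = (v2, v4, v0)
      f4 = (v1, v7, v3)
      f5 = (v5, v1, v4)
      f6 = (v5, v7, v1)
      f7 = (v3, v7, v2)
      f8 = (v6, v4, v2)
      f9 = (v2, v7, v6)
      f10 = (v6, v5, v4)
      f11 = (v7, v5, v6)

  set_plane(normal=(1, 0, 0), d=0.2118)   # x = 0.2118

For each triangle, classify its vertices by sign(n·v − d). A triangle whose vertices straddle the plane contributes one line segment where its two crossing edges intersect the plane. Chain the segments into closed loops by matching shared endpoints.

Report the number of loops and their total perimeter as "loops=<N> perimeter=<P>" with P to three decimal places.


loops=1 perimeter=10.880

Straddling triangles (8 of 12):
  (v4,v1,v0) [+--] → (0.2118, -1.38, -0.184894)–(0.2118, -1.38, -1.34)  len=1.1551
  (v2,v4,v0) [-+-] → (0.2118, -0.190413, -1.34)–(0.2118, -1.38, -1.34)  len=1.1896
  (v1,v7,v3) [-+-] → (0.2118, 0.190413, 1.34)–(0.2118, 1.38, 1.34)  len=1.1896
  (v5,v1,v4) [+-+] → (0.2118, -1.38, 1.34)–(0.2118, -1.38, -0.184894)  len=1.5249
  (v5,v7,v1) [++-] → (0.2118, 0.190413, 1.34)–(0.2118, -1.38, 1.34)  len=1.5704
  (v3,v7,v2) [-+-] → (0.2118, 1.38, 1.34)–(0.2118, 1.38, 0.184894)  len=1.1551
  (v6,v4,v2) [++-] → (0.2118, -0.190413, -1.34)–(0.2118, 1.38, -1.34)  len=1.5704
  (v2,v7,v6) [-++] → (0.2118, 1.38, 0.184894)–(0.2118, 1.38, -1.34)  len=1.5249

Chained into 1 loop(s):
  loop 1: 8 segments, perimeter = 10.8800
Total perimeter = 10.880
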